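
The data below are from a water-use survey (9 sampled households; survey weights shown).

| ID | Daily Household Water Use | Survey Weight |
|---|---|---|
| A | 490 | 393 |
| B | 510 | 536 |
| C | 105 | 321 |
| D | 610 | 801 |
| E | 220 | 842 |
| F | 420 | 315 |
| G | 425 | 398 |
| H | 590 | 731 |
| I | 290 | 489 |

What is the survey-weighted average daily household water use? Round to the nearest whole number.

424

Weighted sum = 490×393 + 510×536 + 105×321 + 610×801 + 220×842 + 420×315 + 425×398 + 590×731 + 290×489
  = 192570 + 273360 + 33705 + 488610 + 185240 + 132300 + 169150 + 431290 + 141810 = 2048035
Sum of weights = 393 + 536 + 321 + 801 + 842 + 315 + 398 + 731 + 489 = 4826
Weighted mean = 2048035 / 4826 = 424.37526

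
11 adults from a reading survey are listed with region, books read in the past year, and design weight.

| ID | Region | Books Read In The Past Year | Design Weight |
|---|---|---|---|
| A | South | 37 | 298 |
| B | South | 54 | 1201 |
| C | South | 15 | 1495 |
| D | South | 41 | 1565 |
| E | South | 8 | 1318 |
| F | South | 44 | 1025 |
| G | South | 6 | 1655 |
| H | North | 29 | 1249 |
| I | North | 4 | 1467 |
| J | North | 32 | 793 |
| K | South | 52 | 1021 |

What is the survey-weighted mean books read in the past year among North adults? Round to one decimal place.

North rows: H, I, J
Weighted sum = 67465
Sum of weights = 1249 + 1467 + 793 = 3509
Weighted mean = 67465 / 3509 = 19.226275

19.2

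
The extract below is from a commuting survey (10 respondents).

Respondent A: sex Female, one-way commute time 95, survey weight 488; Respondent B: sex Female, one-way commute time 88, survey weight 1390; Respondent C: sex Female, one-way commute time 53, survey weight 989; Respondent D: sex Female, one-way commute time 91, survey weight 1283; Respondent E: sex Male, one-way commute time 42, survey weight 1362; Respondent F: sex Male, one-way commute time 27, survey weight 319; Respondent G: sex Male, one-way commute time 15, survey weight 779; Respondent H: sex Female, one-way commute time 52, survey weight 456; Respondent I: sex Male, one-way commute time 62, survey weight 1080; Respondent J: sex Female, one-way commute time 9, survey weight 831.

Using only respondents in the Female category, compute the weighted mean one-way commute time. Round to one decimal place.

67.9

Female rows: A, B, C, D, H, J
Weighted sum = 369041
Sum of weights = 488 + 1390 + 989 + 1283 + 456 + 831 = 5437
Weighted mean = 369041 / 5437 = 67.875851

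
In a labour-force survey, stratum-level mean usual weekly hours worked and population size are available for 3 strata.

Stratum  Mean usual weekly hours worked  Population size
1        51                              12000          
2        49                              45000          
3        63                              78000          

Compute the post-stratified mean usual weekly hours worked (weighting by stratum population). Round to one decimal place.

Σ Nₕ·x̄ₕ = 51×12000 + 49×45000 + 63×78000
  = 612000 + 2205000 + 4914000 = 7731000
Σ Nₕ = 12000 + 45000 + 78000 = 135000
Overall mean = 7731000 / 135000 = 57.266667

57.3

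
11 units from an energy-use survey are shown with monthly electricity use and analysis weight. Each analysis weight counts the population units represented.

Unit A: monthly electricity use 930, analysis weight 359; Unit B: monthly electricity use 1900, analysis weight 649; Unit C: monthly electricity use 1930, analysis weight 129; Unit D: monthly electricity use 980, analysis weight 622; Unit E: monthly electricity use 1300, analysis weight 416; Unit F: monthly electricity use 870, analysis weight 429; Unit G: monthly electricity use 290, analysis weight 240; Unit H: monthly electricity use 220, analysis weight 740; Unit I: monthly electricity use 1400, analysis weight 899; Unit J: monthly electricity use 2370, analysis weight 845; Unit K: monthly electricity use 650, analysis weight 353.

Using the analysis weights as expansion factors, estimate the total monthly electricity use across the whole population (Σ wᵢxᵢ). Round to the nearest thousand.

7063000

Weighted total = 930×359 + 1900×649 + 1930×129 + 980×622 + 1300×416 + 870×429 + 290×240 + 220×740 + 1400×899 + 2370×845 + 650×353
  = 333870 + 1233100 + 248970 + 609560 + 540800 + 373230 + 69600 + 162800 + 1258600 + 2002650 + 229450 = 7062630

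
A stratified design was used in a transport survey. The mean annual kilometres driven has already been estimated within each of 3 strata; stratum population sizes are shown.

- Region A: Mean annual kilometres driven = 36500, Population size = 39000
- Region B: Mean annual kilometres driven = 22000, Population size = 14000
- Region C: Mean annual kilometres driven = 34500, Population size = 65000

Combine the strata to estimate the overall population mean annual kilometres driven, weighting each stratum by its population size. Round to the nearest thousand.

34000

Σ Nₕ·x̄ₕ = 36500×39000 + 22000×14000 + 34500×65000
  = 1423500000 + 308000000 + 2242500000 = 3974000000
Σ Nₕ = 39000 + 14000 + 65000 = 118000
Overall mean = 3974000000 / 118000 = 33677.966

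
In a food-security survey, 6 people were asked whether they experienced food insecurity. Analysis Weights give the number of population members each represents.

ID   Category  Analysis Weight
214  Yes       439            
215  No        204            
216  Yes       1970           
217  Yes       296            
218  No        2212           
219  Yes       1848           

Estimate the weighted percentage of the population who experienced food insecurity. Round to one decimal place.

Sum of weights for 'Yes' = 439 + 1970 + 296 + 1848 = 4553
Total weight = 439 + 204 + 1970 + 296 + 2212 + 1848 = 6969
Weighted proportion = 4553 / 6969 = 0.65332185 → 65.332185%

65.3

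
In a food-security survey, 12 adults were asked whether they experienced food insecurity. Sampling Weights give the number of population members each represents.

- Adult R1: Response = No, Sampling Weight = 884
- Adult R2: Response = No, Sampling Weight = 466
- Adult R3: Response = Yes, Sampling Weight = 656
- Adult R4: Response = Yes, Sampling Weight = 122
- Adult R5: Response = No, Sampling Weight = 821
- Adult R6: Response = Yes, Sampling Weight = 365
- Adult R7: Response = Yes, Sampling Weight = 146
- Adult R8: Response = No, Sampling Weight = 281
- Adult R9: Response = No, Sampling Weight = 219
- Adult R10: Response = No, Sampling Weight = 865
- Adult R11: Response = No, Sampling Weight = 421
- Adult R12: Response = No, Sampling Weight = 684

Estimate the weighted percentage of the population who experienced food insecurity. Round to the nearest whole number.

22

Sum of weights for 'Yes' = 656 + 122 + 365 + 146 = 1289
Total weight = 884 + 466 + 656 + 122 + 821 + 365 + 146 + 281 + 219 + 865 + 421 + 684 = 5930
Weighted proportion = 1289 / 5930 = 0.21736931 → 21.736931%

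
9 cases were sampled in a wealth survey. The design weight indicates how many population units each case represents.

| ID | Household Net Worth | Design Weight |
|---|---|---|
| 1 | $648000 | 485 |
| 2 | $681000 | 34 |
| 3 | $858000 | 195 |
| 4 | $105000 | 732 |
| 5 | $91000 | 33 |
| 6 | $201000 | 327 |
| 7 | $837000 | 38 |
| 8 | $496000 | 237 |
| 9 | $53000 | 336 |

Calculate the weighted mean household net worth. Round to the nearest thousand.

338000

Weighted sum = 817500000
Sum of weights = 485 + 34 + 195 + 732 + 33 + 327 + 38 + 237 + 336 = 2417
Weighted mean = 817500000 / 2417 = 338229.21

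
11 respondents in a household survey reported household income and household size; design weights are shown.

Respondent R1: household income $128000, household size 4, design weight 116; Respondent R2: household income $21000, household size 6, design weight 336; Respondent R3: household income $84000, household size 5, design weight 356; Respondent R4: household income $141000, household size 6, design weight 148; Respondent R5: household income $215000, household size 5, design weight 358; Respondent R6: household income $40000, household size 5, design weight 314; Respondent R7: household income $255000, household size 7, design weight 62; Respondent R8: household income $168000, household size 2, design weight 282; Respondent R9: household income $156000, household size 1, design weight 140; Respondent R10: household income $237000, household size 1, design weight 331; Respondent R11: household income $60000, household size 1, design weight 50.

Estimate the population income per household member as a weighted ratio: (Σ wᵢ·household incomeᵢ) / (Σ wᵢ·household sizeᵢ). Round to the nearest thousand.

Σ wᵢ·y = 128000×116 + 21000×336 + 84000×356 + 141000×148 + 215000×358 + 40000×314 + 255000×62 + 168000×282 + 156000×140 + 237000×331 + 60000×50
  = 14848000 + 7056000 + 29904000 + 20868000 + 76970000 + 12560000 + 15810000 + 47376000 + 21840000 + 78447000 + 3000000 = 328679000
Σ wᵢ·x = 4×116 + 6×336 + 5×356 + 6×148 + 5×358 + 5×314 + 7×62 + 2×282 + 1×140 + 1×331 + 1×50
  = 464 + 2016 + 1780 + 888 + 1790 + 1570 + 434 + 564 + 140 + 331 + 50 = 10027
Ratio = 328679000 / 10027 = 32779.396

33000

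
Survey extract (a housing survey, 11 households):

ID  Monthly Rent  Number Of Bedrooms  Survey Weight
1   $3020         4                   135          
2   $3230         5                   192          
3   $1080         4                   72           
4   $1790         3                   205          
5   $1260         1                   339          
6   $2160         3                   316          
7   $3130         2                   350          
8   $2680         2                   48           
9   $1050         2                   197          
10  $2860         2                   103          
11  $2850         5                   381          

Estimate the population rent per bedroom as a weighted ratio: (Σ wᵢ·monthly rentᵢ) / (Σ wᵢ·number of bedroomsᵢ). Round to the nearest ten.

Σ wᵢ·y = 3020×135 + 3230×192 + 1080×72 + 1790×205 + 1260×339 + 2160×316 + 3130×350 + 2680×48 + 1050×197 + 2860×103 + 2850×381
  = 407700 + 620160 + 77760 + 366950 + 427140 + 682560 + 1095500 + 128640 + 206850 + 294580 + 1085850 = 5393690
Σ wᵢ·x = 4×135 + 5×192 + 4×72 + 3×205 + 1×339 + 3×316 + 2×350 + 2×48 + 2×197 + 2×103 + 5×381
  = 6991
Ratio = 5393690 / 6991 = 771.5191

770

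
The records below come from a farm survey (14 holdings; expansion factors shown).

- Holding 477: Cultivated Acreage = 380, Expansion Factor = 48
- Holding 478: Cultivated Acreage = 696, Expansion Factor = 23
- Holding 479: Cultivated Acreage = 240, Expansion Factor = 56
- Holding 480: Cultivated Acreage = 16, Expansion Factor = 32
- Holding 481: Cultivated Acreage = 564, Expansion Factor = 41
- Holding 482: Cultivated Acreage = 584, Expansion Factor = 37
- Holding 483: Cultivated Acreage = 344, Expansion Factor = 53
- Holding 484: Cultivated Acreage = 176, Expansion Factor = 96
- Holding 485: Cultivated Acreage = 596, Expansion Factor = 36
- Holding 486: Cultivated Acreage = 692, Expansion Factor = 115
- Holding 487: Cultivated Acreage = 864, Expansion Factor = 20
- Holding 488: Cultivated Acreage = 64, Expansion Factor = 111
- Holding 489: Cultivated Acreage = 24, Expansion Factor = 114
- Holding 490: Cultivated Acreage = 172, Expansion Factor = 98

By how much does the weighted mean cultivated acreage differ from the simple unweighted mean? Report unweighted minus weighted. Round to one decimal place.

Unweighted sum = 5412
Unweighted mean = 5412 / 14 = 386.57143
Weighted sum = 273072
Sum of weights = 880
Weighted mean = 273072 / 880 = 310.30909
Difference (unweighted minus weighted) = 76.262338

76.3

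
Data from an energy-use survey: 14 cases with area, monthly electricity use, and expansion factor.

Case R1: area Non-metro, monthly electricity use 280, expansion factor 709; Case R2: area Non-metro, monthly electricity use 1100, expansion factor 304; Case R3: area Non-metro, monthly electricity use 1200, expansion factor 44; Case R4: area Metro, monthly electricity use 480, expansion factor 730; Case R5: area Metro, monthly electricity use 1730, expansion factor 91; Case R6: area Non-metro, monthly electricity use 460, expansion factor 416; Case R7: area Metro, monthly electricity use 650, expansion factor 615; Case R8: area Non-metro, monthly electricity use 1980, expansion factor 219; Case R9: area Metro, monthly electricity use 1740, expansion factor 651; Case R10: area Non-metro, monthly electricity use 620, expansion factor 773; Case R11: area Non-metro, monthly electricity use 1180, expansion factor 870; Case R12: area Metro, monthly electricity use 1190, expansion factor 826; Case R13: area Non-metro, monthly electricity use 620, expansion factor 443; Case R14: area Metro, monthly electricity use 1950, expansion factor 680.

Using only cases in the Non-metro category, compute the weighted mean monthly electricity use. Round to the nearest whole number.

792

Non-metro rows: R1, R2, R3, R6, R8, R10, R11, R13
Weighted sum = 280×709 + 1100×304 + 1200×44 + 460×416 + 1980×219 + 620×773 + 1180×870 + 620×443
  = 198520 + 334400 + 52800 + 191360 + 433620 + 479260 + 1026600 + 274660 = 2991220
Sum of weights = 3778
Weighted mean = 2991220 / 3778 = 791.74696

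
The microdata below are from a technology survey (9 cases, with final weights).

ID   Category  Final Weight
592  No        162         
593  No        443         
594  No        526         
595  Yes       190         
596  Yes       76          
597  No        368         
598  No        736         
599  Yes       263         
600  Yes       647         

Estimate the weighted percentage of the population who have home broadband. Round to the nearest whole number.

34

Sum of weights for 'Yes' = 190 + 76 + 263 + 647 = 1176
Total weight = 162 + 443 + 526 + 190 + 76 + 368 + 736 + 263 + 647 = 3411
Weighted proportion = 1176 / 3411 = 0.34476693 → 34.476693%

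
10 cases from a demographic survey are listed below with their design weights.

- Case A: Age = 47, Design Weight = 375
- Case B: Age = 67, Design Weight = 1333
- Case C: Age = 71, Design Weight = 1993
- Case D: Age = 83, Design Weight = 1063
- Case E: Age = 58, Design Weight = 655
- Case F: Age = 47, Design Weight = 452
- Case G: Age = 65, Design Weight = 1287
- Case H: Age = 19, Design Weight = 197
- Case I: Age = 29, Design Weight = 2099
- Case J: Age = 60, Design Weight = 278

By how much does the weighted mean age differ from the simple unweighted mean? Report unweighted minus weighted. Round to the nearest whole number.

-3

Unweighted sum = 47 + 67 + 71 + 83 + 58 + 47 + 65 + 19 + 29 + 60 = 546
Unweighted mean = 546 / 10 = 54.6
Weighted sum = 560851
Sum of weights = 375 + 1333 + 1993 + 1063 + 655 + 452 + 1287 + 197 + 2099 + 278 = 9732
Weighted mean = 560851 / 9732 = 57.629573
Difference (unweighted minus weighted) = -3.0295725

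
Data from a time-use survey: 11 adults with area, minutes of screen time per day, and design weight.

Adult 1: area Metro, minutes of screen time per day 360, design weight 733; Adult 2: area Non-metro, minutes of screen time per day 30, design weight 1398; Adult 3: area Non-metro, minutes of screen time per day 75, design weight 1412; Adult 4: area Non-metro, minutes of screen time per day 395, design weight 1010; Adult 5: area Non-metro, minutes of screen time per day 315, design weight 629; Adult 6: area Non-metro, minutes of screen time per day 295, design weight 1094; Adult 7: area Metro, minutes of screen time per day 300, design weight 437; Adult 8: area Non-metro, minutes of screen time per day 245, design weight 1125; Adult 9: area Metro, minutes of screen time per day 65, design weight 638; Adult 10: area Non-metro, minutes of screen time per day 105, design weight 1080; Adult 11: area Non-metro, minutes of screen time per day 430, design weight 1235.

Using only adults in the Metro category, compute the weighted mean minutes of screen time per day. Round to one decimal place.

241.4

Metro rows: 1, 7, 9
Weighted sum = 360×733 + 300×437 + 65×638
  = 436450
Sum of weights = 733 + 437 + 638 = 1808
Weighted mean = 436450 / 1808 = 241.39934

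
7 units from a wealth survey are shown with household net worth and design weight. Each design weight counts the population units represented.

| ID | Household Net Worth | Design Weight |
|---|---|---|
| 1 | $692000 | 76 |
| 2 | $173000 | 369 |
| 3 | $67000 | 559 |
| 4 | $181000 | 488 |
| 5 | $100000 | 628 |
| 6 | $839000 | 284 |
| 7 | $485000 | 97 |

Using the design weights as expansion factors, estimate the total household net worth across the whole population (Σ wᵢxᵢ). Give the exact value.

Weighted total = 692000×76 + 173000×369 + 67000×559 + 181000×488 + 100000×628 + 839000×284 + 485000×97
  = 590331000

590331000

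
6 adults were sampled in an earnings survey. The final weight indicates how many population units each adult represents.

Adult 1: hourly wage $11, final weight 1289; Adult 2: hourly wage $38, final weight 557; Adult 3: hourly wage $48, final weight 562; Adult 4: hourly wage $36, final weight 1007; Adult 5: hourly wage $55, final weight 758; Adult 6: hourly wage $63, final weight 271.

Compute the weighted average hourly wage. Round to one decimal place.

Weighted sum = 157336
Sum of weights = 4444
Weighted mean = 157336 / 4444 = 35.40414

35.4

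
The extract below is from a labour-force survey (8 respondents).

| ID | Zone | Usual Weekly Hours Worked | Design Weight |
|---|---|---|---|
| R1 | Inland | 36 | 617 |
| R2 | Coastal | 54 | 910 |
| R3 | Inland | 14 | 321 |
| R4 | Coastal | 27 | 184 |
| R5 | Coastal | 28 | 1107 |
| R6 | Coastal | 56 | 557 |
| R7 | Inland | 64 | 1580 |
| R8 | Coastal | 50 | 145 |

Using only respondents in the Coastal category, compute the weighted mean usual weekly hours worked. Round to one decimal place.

42.6

Coastal rows: R2, R4, R5, R6, R8
Weighted sum = 54×910 + 27×184 + 28×1107 + 56×557 + 50×145
  = 123546
Sum of weights = 2903
Weighted mean = 123546 / 2903 = 42.558043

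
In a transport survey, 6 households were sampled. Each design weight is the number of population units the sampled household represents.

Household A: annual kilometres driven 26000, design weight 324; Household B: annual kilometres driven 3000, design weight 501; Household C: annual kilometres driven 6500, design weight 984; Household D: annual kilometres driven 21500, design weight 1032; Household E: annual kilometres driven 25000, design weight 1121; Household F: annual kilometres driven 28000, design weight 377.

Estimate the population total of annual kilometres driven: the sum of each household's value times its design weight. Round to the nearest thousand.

Weighted total = 26000×324 + 3000×501 + 6500×984 + 21500×1032 + 25000×1121 + 28000×377
  = 77092000

77092000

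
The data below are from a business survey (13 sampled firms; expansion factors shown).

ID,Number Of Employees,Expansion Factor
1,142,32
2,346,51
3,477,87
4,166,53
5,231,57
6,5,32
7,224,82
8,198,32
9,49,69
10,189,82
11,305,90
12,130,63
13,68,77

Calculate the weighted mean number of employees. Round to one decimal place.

211.0

Weighted sum = 170273
Sum of weights = 807
Weighted mean = 170273 / 807 = 210.99504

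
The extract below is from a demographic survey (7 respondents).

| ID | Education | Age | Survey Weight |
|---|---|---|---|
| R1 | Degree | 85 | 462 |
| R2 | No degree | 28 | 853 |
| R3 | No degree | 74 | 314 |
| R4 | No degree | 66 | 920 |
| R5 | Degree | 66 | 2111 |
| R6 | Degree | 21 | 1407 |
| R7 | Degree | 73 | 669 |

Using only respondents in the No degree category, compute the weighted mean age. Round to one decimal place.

No degree rows: R2, R3, R4
Weighted sum = 28×853 + 74×314 + 66×920
  = 23884 + 23236 + 60720 = 107840
Sum of weights = 853 + 314 + 920 = 2087
Weighted mean = 107840 / 2087 = 51.672257

51.7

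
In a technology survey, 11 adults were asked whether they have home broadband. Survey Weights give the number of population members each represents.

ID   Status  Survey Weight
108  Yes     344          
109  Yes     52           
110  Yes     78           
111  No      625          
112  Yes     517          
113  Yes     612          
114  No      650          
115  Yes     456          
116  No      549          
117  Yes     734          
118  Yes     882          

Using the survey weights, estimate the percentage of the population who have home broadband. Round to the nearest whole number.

Sum of weights for 'Yes' = 344 + 52 + 78 + 517 + 612 + 456 + 734 + 882 = 3675
Total weight = 5499
Weighted proportion = 3675 / 5499 = 0.66830333 → 66.830333%

67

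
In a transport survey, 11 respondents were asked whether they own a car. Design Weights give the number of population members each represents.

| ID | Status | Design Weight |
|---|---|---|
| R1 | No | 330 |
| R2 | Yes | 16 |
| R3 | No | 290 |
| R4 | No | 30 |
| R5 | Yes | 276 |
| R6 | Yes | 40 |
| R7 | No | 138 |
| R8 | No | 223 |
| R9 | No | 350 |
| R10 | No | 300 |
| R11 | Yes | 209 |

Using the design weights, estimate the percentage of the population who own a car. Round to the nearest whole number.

Sum of weights for 'Yes' = 16 + 276 + 40 + 209 = 541
Total weight = 330 + 16 + 290 + 30 + 276 + 40 + 138 + 223 + 350 + 300 + 209 = 2202
Weighted proportion = 541 / 2202 = 0.24568574 → 24.568574%

25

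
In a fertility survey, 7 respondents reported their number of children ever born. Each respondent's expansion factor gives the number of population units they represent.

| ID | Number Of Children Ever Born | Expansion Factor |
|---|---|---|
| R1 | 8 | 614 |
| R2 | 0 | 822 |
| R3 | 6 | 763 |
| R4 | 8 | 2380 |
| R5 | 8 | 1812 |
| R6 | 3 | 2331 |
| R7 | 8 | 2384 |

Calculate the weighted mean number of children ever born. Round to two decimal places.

Weighted sum = 8×614 + 0×822 + 6×763 + 8×2380 + 8×1812 + 3×2331 + 8×2384
  = 4912 + 0 + 4578 + 19040 + 14496 + 6993 + 19072 = 69091
Sum of weights = 614 + 822 + 763 + 2380 + 1812 + 2331 + 2384 = 11106
Weighted mean = 69091 / 11106 = 6.2210517

6.22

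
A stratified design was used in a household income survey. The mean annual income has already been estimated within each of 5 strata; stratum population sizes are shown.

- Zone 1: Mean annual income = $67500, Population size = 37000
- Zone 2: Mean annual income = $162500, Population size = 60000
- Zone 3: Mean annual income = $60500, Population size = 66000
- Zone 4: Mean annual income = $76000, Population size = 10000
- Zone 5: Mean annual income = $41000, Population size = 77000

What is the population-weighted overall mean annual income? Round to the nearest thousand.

Σ Nₕ·x̄ₕ = 20157500000
Σ Nₕ = 37000 + 60000 + 66000 + 10000 + 77000 = 250000
Overall mean = 20157500000 / 250000 = 80630

81000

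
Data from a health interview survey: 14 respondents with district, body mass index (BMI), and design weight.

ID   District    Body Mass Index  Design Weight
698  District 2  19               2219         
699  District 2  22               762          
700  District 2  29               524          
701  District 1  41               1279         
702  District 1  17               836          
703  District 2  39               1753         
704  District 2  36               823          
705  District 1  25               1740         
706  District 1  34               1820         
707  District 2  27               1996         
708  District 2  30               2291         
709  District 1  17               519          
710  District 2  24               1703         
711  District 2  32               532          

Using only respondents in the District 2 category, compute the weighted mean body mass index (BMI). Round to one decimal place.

28.0

District 2 rows: 698, 699, 700, 703, 704, 707, 708, 710, 711
Weighted sum = 352634
Sum of weights = 2219 + 762 + 524 + 1753 + 823 + 1996 + 2291 + 1703 + 532 = 12603
Weighted mean = 352634 / 12603 = 27.980163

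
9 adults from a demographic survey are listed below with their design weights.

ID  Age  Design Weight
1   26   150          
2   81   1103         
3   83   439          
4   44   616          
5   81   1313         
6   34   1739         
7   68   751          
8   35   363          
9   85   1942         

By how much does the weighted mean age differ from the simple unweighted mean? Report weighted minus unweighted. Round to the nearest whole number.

6

Unweighted sum = 26 + 81 + 83 + 44 + 81 + 34 + 68 + 35 + 85 = 537
Unweighted mean = 537 / 9 = 59.666667
Weighted sum = 26×150 + 81×1103 + 83×439 + 44×616 + 81×1313 + 34×1739 + 68×751 + 35×363 + 85×1942
  = 3900 + 89343 + 36437 + 27104 + 106353 + 59126 + 51068 + 12705 + 165070 = 551106
Sum of weights = 150 + 1103 + 439 + 616 + 1313 + 1739 + 751 + 363 + 1942 = 8416
Weighted mean = 551106 / 8416 = 65.483127
Difference (weighted minus unweighted) = 5.8164607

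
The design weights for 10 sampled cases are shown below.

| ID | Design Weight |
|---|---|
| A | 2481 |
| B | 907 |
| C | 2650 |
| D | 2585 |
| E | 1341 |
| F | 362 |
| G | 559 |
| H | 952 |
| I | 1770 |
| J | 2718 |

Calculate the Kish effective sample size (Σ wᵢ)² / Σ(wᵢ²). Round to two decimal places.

7.76

Σ wᵢ = 2481 + 907 + 2650 + 2585 + 1341 + 362 + 559 + 952 + 1770 + 2718 = 16325
Σ wᵢ² = 6155361 + 822649 + 7022500 + 6682225 + 1798281 + 131044 + 312481 + 906304 + 3132900 + 7387524 = 34351269
n_eff = 16325² / 34351269 = 266505625 / 34351269 = 7.7582469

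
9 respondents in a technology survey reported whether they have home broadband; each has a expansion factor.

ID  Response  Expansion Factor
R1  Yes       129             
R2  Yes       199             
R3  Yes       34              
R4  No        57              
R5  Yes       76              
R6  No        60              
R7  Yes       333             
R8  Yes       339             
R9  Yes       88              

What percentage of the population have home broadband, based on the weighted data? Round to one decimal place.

91.1

Sum of weights for 'Yes' = 129 + 199 + 34 + 76 + 333 + 339 + 88 = 1198
Total weight = 1315
Weighted proportion = 1198 / 1315 = 0.91102662 → 91.102662%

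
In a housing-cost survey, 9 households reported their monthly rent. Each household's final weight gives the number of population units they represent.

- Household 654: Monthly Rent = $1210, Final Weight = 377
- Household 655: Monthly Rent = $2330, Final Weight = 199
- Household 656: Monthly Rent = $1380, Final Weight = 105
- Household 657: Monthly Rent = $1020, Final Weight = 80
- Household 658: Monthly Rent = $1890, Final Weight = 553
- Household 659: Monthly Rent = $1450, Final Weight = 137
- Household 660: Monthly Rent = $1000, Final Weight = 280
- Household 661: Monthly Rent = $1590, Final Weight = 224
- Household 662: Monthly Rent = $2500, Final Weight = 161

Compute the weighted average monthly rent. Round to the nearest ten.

Weighted sum = 3428820
Sum of weights = 377 + 199 + 105 + 80 + 553 + 137 + 280 + 224 + 161 = 2116
Weighted mean = 3428820 / 2116 = 1620.4253

1620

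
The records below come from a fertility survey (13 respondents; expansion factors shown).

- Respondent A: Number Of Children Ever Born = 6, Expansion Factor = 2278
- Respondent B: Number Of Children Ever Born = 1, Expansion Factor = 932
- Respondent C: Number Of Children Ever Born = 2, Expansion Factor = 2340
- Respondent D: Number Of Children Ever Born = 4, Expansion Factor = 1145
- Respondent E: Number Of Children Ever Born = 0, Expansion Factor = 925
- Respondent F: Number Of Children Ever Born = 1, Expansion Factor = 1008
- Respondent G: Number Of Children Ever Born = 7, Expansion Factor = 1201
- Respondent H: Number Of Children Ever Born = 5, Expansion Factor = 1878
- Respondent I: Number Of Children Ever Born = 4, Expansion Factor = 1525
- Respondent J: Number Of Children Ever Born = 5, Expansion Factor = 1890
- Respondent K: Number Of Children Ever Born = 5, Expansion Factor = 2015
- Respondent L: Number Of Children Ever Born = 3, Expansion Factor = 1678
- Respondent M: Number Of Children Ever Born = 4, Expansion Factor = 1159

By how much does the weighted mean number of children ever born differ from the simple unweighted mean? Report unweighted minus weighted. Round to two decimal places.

Unweighted sum = 47
Unweighted mean = 47 / 13 = 3.6153846
Weighted sum = 77960
Sum of weights = 19974
Weighted mean = 77960 / 19974 = 3.903074
Difference (unweighted minus weighted) = -0.28768938

-0.29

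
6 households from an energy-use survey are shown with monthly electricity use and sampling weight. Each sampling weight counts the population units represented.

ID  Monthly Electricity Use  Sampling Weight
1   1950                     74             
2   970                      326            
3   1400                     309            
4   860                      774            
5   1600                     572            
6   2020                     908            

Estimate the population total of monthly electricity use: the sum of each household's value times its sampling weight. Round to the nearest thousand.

Weighted total = 1950×74 + 970×326 + 1400×309 + 860×774 + 1600×572 + 2020×908
  = 144300 + 316220 + 432600 + 665640 + 915200 + 1834160 = 4308120

4308000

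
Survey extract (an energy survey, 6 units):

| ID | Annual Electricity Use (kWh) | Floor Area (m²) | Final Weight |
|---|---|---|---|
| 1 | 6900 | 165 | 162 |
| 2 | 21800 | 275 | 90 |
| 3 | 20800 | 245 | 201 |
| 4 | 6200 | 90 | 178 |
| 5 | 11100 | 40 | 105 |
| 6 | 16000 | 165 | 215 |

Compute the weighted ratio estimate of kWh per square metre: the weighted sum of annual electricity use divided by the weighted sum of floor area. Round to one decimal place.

82.9

Σ wᵢ·y = 6900×162 + 21800×90 + 20800×201 + 6200×178 + 11100×105 + 16000×215
  = 1117800 + 1962000 + 4180800 + 1103600 + 1165500 + 3440000 = 12969700
Σ wᵢ·x = 165×162 + 275×90 + 245×201 + 90×178 + 40×105 + 165×215
  = 26730 + 24750 + 49245 + 16020 + 4200 + 35475 = 156420
Ratio = 12969700 / 156420 = 82.915868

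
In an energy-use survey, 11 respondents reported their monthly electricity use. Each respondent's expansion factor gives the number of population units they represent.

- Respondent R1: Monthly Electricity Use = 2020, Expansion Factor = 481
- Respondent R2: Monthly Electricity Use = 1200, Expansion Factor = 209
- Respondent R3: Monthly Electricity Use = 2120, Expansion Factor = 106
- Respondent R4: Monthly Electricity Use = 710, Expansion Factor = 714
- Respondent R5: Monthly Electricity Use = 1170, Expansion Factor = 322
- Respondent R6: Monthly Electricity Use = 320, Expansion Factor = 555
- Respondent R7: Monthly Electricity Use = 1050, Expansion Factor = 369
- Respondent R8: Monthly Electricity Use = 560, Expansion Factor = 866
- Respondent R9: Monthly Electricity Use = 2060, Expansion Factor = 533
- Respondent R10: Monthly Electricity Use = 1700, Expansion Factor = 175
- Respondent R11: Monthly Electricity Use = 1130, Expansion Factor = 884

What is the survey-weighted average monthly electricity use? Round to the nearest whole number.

Weighted sum = 2020×481 + 1200×209 + 2120×106 + 710×714 + 1170×322 + 320×555 + 1050×369 + 560×866 + 2060×533 + 1700×175 + 1130×884
  = 971620 + 250800 + 224720 + 506940 + 376740 + 177600 + 387450 + 484960 + 1097980 + 297500 + 998920 = 5775230
Sum of weights = 481 + 209 + 106 + 714 + 322 + 555 + 369 + 866 + 533 + 175 + 884 = 5214
Weighted mean = 5775230 / 5214 = 1107.639

1108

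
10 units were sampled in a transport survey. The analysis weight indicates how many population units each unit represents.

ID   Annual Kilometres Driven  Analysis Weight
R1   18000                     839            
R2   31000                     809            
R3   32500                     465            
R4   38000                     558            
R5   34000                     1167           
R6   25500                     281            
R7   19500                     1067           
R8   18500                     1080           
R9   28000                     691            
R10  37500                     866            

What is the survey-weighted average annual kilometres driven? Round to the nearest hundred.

Weighted sum = 18000×839 + 31000×809 + 32500×465 + 38000×558 + 34000×1167 + 25500×281 + 19500×1067 + 18500×1080 + 28000×691 + 37500×866
  = 15102000 + 25079000 + 15112500 + 21204000 + 39678000 + 7165500 + 20806500 + 19980000 + 19348000 + 32475000 = 215950500
Sum of weights = 839 + 809 + 465 + 558 + 1167 + 281 + 1067 + 1080 + 691 + 866 = 7823
Weighted mean = 215950500 / 7823 = 27604.563

27600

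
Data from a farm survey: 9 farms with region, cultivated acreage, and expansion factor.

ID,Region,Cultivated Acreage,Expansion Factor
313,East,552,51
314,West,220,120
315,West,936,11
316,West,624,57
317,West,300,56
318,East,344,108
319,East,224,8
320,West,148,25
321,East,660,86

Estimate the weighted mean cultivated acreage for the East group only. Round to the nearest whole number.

East rows: 313, 318, 319, 321
Weighted sum = 552×51 + 344×108 + 224×8 + 660×86
  = 28152 + 37152 + 1792 + 56760 = 123856
Sum of weights = 51 + 108 + 8 + 86 = 253
Weighted mean = 123856 / 253 = 489.54941

490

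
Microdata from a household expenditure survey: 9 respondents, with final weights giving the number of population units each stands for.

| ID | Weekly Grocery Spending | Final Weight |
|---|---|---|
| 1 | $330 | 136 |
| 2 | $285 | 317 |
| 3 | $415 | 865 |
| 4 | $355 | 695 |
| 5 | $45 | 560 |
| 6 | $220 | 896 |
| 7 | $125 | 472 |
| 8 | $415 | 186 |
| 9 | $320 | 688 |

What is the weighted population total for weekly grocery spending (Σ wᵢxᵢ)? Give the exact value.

Weighted total = 330×136 + 285×317 + 415×865 + 355×695 + 45×560 + 220×896 + 125×472 + 415×186 + 320×688
  = 44880 + 90345 + 358975 + 246725 + 25200 + 197120 + 59000 + 77190 + 220160 = 1319595

1319595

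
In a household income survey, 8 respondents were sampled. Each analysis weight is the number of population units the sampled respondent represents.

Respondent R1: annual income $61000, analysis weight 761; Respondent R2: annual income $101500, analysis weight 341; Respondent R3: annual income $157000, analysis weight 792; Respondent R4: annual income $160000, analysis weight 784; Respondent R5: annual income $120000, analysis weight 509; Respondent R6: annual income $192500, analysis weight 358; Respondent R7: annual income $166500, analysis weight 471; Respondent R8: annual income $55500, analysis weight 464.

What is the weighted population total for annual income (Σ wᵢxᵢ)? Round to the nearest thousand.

564985000

Weighted total = 61000×761 + 101500×341 + 157000×792 + 160000×784 + 120000×509 + 192500×358 + 166500×471 + 55500×464
  = 564985000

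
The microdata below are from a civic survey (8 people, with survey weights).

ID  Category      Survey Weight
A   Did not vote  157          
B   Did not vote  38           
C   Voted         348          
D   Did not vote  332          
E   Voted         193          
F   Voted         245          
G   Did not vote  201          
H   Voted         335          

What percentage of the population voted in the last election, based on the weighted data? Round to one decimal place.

Sum of weights for 'Voted' = 348 + 193 + 245 + 335 = 1121
Total weight = 157 + 38 + 348 + 332 + 193 + 245 + 201 + 335 = 1849
Weighted proportion = 1121 / 1849 = 0.60627366 → 60.627366%

60.6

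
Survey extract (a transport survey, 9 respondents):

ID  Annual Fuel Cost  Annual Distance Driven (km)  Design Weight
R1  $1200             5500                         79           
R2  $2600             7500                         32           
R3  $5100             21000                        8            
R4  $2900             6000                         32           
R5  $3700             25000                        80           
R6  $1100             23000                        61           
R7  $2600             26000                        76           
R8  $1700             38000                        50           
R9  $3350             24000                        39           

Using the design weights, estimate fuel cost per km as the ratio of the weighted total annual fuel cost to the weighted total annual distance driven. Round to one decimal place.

Σ wᵢ·y = 1087950
Σ wᵢ·x = 5500×79 + 7500×32 + 21000×8 + 6000×32 + 25000×80 + 23000×61 + 26000×76 + 38000×50 + 24000×39
  = 9249500
Ratio = 1087950 / 9249500 = 0.11762257

0.1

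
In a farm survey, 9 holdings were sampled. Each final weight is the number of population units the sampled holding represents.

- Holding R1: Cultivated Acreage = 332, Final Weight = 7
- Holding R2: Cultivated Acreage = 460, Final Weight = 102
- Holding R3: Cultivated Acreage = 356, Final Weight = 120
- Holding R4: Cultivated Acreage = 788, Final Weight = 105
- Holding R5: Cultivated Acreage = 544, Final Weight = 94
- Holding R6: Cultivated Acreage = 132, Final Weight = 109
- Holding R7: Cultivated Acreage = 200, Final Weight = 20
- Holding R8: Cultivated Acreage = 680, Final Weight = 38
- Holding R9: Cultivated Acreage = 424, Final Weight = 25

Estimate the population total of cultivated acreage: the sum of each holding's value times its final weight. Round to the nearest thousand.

Weighted total = 280668

281000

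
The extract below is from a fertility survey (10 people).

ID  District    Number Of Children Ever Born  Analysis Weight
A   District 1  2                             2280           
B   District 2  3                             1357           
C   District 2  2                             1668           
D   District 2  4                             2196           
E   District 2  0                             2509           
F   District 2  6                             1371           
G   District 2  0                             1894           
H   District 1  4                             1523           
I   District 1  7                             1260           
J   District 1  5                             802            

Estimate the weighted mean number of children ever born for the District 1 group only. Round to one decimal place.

4.0

District 1 rows: A, H, I, J
Weighted sum = 2×2280 + 4×1523 + 7×1260 + 5×802
  = 4560 + 6092 + 8820 + 4010 = 23482
Sum of weights = 2280 + 1523 + 1260 + 802 = 5865
Weighted mean = 23482 / 5865 = 4.0037511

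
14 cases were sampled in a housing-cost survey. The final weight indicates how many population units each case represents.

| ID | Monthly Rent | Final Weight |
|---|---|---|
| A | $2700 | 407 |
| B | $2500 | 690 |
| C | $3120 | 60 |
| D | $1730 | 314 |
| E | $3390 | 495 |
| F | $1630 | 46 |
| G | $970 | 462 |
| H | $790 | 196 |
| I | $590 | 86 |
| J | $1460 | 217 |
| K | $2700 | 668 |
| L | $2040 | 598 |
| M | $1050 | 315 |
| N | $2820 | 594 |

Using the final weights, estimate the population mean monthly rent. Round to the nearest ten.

2200

Weighted sum = 11307240
Sum of weights = 5148
Weighted mean = 11307240 / 5148 = 2196.4336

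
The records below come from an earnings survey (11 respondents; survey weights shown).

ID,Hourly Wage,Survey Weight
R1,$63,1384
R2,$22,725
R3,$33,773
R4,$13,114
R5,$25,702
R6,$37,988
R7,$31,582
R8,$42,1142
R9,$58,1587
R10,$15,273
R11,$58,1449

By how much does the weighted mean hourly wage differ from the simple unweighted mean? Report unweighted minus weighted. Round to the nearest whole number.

-8

Unweighted sum = 397
Unweighted mean = 397 / 11 = 36.090909
Weighted sum = 63×1384 + 22×725 + 33×773 + 13×114 + 25×702 + 37×988 + 31×582 + 42×1142 + 58×1587 + 15×273 + 58×1449
  = 87192 + 15950 + 25509 + 1482 + 17550 + 36556 + 18042 + 47964 + 92046 + 4095 + 84042 = 430428
Sum of weights = 9719
Weighted mean = 430428 / 9719 = 44.287272
Difference (unweighted minus weighted) = -8.1963633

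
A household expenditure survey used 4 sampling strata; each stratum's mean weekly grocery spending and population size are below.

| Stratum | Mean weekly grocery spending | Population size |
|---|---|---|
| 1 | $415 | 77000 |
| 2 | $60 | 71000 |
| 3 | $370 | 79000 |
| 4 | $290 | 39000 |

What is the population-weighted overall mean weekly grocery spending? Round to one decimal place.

Σ Nₕ·x̄ₕ = 415×77000 + 60×71000 + 370×79000 + 290×39000
  = 76755000
Σ Nₕ = 77000 + 71000 + 79000 + 39000 = 266000
Overall mean = 76755000 / 266000 = 288.55263

288.6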